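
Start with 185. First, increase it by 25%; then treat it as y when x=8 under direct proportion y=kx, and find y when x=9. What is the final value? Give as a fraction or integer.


Start with 185.
Step 1: Increase by 25%: 185 * 125/100 = 925/4
Step 2: Direct prop: k = (925/4)/8; new y = k*9 = 925/4*9/8 = 8325/32
Final result = 8325/32

8325/32


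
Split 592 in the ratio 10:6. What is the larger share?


Total parts = 10 + 6 = 16
Value per part = 592 / 16 = 37
First share = 10 * 37 = 370
Second share = 6 * 37 = 222
Larger share = 370

370


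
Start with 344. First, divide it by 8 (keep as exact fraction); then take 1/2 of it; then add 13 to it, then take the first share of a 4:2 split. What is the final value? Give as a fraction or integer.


Start with 344.
Step 1: Divide by 8: 344 / 8 = 43
Step 2: Take 1/2: 43 * 1/2 = 43/2
Step 3: Add 13: 43/2+13=69/2; split 4:2 first = 69/2*4/6 = 23
Final result = 23

23


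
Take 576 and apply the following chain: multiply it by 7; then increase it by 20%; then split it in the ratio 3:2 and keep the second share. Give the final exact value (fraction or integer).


Start with 576.
Step 1: Multiply by 7: 576 * 7 = 4032
Step 2: Increase by 20%: 4032 * 120/100 = 24192/5
Step 3: Split 3:2, second share = 24192/5 * 2/5 = 48384/25
Final result = 48384/25

48384/25


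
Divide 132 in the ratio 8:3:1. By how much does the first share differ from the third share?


Total parts = 8 + 3 + 1 = 12
Value per part = 132 / 12 = 11
Shares: 8*11=88, 3*11=33, 1*11=11
First share = 88, third share = 11
Difference = |88 - 11| = 77

77


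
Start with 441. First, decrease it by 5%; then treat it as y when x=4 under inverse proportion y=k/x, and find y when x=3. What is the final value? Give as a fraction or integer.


Start with 441.
Step 1: Decrease by 5%: 441 * 95/100 = 8379/20
Step 2: Inverse prop: k = (8379/20)*4; new y = k/3 = 8379/20*4/3 = 2793/5
Final result = 2793/5

2793/5


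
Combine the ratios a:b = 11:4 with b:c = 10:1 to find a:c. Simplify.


Given a:b = 11:4 and b:c = 10:1
Make b consistent. Multiply first ratio by 10: a:b = 110:40
Multiply second ratio by 4: b:c = 40:4
Now b = 40 in both, so a:b:c = 110:40:4
Therefore a:c = 110:4
Simplify by GCD: a:c = 55:2

55:2


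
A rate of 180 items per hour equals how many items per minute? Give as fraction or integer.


Converting from per hour to per minute
Rate = 180 items per hour
Divide by 60: 180/60
= 3 items per minute

3


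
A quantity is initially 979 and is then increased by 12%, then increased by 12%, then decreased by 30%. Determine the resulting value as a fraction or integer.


Start: 979
Step 1: increase by 12% => multiply by 112/100
  979 * 112/100 = 27412/25
Step 2: increase by 12% => multiply by 112/100
  27412/25 * 112/100 = 767536/625
Step 3: decrease by 30% => multiply by 70/100
  767536/625 * 70/100 = 2686376/3125
Final value = 2686376/3125

2686376/3125


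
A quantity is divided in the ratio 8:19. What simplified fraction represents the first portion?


Total parts = 8 + 19 = 27
First part fraction = 8/27
Simplify: 8/27 = 8/27

8/27


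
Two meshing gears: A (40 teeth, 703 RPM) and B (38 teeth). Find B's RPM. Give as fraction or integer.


Gear ratio: teeth_A * RPM_A = teeth_B * RPM_B
40 * 703 = 38 * RPM_B
28120 = 38 * RPM_B
RPM_B = 28120 / 38
RPM_B = 740

740


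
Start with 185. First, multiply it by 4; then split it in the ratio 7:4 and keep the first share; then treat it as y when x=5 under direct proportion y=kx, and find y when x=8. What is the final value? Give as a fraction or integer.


Start with 185.
Step 1: Multiply by 4: 185 * 4 = 740
Step 2: Split 7:4, first share = 740 * 7/11 = 5180/11
Step 3: Direct prop: k = (5180/11)/5; new y = k*8 = 5180/11*8/5 = 8288/11
Final result = 8288/11

8288/11


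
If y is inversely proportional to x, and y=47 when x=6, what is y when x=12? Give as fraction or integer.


Inverse proportion: y = k/x
Find k: k = 6 * 47 = 282
Compute y at x=12: y = 282/12
y = 47/2

47/2


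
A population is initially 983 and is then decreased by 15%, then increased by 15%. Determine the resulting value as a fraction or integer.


Start: 983
Step 1: decrease by 15% => multiply by 85/100
  983 * 85/100 = 16711/20
Step 2: increase by 15% => multiply by 115/100
  16711/20 * 115/100 = 384353/400
Final value = 384353/400

384353/400


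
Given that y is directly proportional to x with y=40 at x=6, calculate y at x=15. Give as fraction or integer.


Direct proportion: y = kx
Find k: k = 40/6 = 20/3
Compute y at x=15: y = 20/3 * 15
y = 100

100


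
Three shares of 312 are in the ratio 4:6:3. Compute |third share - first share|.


Total parts = 4 + 6 + 3 = 13
Value per part = 312 / 13 = 24
Shares: 4*24=96, 6*24=144, 3*24=72
Third share = 72, first share = 96
Difference = |72 - 96| = 24

24


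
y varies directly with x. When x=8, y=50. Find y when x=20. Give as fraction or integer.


Direct proportion: y = kx
Find k: k = 50/8 = 25/4
Compute y at x=20: y = 25/4 * 20
y = 125

125


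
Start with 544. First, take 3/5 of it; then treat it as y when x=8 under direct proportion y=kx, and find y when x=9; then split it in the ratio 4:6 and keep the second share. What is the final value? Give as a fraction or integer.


Start with 544.
Step 1: Take 3/5: 544 * 3/5 = 1632/5
Step 2: Direct prop: k = (1632/5)/8; new y = k*9 = 1632/5*9/8 = 1836/5
Step 3: Split 4:6, second share = 1836/5 * 6/10 = 5508/25
Final result = 5508/25

5508/25


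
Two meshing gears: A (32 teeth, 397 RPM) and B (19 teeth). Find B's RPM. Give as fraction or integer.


Gear ratio: teeth_A * RPM_A = teeth_B * RPM_B
32 * 397 = 19 * RPM_B
12704 = 19 * RPM_B
RPM_B = 12704 / 19
RPM_B = 12704/19

12704/19


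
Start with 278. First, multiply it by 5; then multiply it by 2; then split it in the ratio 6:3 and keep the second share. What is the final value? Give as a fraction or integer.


Start with 278.
Step 1: Multiply by 5: 278 * 5 = 1390
Step 2: Multiply by 2: 1390 * 2 = 2780
Step 3: Split 6:3, second share = 2780 * 3/9 = 2780/3
Final result = 2780/3

2780/3


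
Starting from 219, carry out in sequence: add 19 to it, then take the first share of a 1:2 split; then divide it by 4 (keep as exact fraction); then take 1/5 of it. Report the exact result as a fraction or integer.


Start with 219.
Step 1: Add 19: 219+19=238; split 1:2 first = 238*1/3 = 238/3
Step 2: Divide by 4: 238/3 / 4 = 119/6
Step 3: Take 1/5: 119/6 * 1/5 = 119/30
Final result = 119/30

119/30


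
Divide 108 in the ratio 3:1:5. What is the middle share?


Ratio = 3:1:5
Total parts = 3 + 1 + 5 = 9
Value per part = 108 / 9 = 12
First share = 3 * 12 = 36
Middle share = 1 * 12 = 12
Third share = 5 * 12 = 60

12


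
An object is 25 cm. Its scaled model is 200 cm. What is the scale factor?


Original length = 25 cm
Scaled length = 200 cm
Scale factor = 200 / 25
= 8

8


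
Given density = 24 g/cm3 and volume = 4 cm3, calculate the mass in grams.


Using mass = density * volume
Density = 24 g/cm3
Volume = 4 cm3
Mass = 24 * 4
= 96 g

96


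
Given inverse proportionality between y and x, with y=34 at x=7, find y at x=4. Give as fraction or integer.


Inverse proportion: y = k/x
Find k: k = 7 * 34 = 238
Compute y at x=4: y = 238/4
y = 119/2

119/2


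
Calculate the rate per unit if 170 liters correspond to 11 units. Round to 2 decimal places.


Total liters = 170
Number of units = 11
Unit rate = 170 / 11
= 15.45 liters per unit

15.45


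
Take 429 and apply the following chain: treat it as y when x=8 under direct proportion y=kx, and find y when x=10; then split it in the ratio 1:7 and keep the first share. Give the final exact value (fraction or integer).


Start with 429.
Step 1: Direct prop: k = (429)/8; new y = k*10 = 429*10/8 = 2145/4
Step 2: Split 1:7, first share = 2145/4 * 1/8 = 2145/32
Final result = 2145/32

2145/32


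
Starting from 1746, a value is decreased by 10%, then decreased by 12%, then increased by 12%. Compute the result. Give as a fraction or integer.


Start: 1746
Step 1: decrease by 10% => multiply by 90/100
  1746 * 90/100 = 7857/5
Step 2: decrease by 12% => multiply by 88/100
  7857/5 * 88/100 = 172854/125
Step 3: increase by 12% => multiply by 112/100
  172854/125 * 112/100 = 4839912/3125
Final value = 4839912/3125

4839912/3125


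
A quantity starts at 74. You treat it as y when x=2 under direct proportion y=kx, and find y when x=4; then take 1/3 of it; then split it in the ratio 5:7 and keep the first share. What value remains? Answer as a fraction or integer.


Start with 74.
Step 1: Direct prop: k = (74)/2; new y = k*4 = 74*4/2 = 148
Step 2: Take 1/3: 148 * 1/3 = 148/3
Step 3: Split 5:7, first share = 148/3 * 5/12 = 185/9
Final result = 185/9

185/9


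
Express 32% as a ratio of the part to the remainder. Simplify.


Part = 32%, Remainder = 68%
Ratio = 32:68
GCD(32, 68) = 4
Simplify: 8:17 = 8:17

8:17


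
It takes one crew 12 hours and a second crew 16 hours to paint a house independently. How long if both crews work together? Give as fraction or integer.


Rate of A = 1/12 job per hour
Rate of B = 1/16 job per hour
Combined rate = 1/12 + 1/16
Find common denominator: (16 + 12)/(12*16) = 28/192
Combined rate = 7/48 job per hour
Time together = 1 / (7/48) = 48/7 hours

48/7


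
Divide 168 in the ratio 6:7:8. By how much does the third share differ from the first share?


Total parts = 6 + 7 + 8 = 21
Value per part = 168 / 21 = 8
Shares: 6*8=48, 7*8=56, 8*8=64
Third share = 64, first share = 48
Difference = |64 - 48| = 16

16


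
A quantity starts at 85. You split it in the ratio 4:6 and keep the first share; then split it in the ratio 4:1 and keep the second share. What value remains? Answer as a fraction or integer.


Start with 85.
Step 1: Split 4:6, first share = 85 * 4/10 = 34
Step 2: Split 4:1, second share = 34 * 1/5 = 34/5
Final result = 34/5

34/5


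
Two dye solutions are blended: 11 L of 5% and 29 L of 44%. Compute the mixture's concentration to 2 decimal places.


Solute in mixture 1 = 5% of 11 L = 11*5/100 = 11/20 L
Solute in mixture 2 = 44% of 29 L = 29*44/100 = 319/25 L
Total solute = 11/20 + 319/25 = 1331/100 L
Total volume = 11 + 29 = 40 L
Final concentration = 1331/100/40 * 100 = 33.28%

33.28


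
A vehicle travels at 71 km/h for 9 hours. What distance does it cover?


Using distance = speed * time
Speed = 71 km/h
Time = 9 hours
Distance = 71 * 9
= 639 km

639


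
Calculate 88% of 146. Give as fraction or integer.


Compute 88% of 146
Convert percentage: 88% = 88/100
Multiply: 146 * 88/100
= 12848/100
= 3212/25

3212/25


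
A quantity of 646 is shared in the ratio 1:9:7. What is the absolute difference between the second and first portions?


Total parts = 1 + 9 + 7 = 17
Value per part = 646 / 17 = 38
Shares: 1*38=38, 9*38=342, 7*38=266
Second share = 342, first share = 38
Difference = |342 - 38| = 304

304


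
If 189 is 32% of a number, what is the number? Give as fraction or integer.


Given: 189 is 32% of the whole
Set up: 189 = 32/100 * whole
whole = 189 * 100 / 32
whole = 18900 / 32
whole = 4725/8

4725/8


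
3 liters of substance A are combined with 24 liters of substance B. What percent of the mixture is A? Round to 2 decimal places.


Volume of A = 3 L
Volume of B = 24 L
Total volume = 3 + 24 = 27 L
Percentage of A = (3/27) * 100
= 11.11%

11.11


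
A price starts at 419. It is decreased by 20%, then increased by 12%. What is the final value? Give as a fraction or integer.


Start: 419
Step 1: decrease by 20% => multiply by 80/100
  419 * 80/100 = 1676/5
Step 2: increase by 12% => multiply by 112/100
  1676/5 * 112/100 = 46928/125
Final value = 46928/125

46928/125


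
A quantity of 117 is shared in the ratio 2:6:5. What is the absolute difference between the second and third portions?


Total parts = 2 + 6 + 5 = 13
Value per part = 117 / 13 = 9
Shares: 2*9=18, 6*9=54, 5*9=45
Second share = 54, third share = 45
Difference = |54 - 45| = 9

9


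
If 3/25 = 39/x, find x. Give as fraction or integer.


Setting up: 3/25 = 39/x
Cross multiply: 3 * x = 25 * 39
3x = 975
x = 975/3
x = 325

325


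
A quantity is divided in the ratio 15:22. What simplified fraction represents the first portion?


Total parts = 15 + 22 = 37
First part fraction = 15/37
Simplify: 15/37 = 15/37

15/37


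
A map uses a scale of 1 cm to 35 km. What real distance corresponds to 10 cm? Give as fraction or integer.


Map scale: 1 cm = 35 km
Measured distance on map = 10 cm
Set up proportion: 10 * 35 / 1
= 350 / 1
= 350 km

350


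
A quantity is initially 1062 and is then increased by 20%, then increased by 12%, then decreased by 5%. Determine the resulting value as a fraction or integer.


Start: 1062
Step 1: increase by 20% => multiply by 120/100
  1062 * 120/100 = 6372/5
Step 2: increase by 12% => multiply by 112/100
  6372/5 * 112/100 = 178416/125
Step 3: decrease by 5% => multiply by 95/100
  178416/125 * 95/100 = 847476/625
Final value = 847476/625

847476/625


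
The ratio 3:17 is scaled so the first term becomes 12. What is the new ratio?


Original ratio: 3:17
First term target: 12
Scale factor = 12 / 3 = 4
Multiply second term: 17 * 4 = 68
Equivalent ratio = 12:68

12:68


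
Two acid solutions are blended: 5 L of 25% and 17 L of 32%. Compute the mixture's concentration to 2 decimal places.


Solute in mixture 1 = 25% of 5 L = 5*25/100 = 5/4 L
Solute in mixture 2 = 32% of 17 L = 17*32/100 = 136/25 L
Total solute = 5/4 + 136/25 = 669/100 L
Total volume = 5 + 17 = 22 L
Final concentration = 669/100/22 * 100 = 30.41%

30.41


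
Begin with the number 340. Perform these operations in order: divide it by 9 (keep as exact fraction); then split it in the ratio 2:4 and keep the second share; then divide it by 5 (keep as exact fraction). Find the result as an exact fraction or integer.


Start with 340.
Step 1: Divide by 9: 340 / 9 = 340/9
Step 2: Split 2:4, second share = 340/9 * 4/6 = 680/27
Step 3: Divide by 5: 680/27 / 5 = 136/27
Final result = 136/27

136/27


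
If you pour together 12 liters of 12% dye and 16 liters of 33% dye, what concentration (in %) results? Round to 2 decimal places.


Solute in mixture 1 = 12% of 12 L = 12*12/100 = 36/25 L
Solute in mixture 2 = 33% of 16 L = 16*33/100 = 132/25 L
Total solute = 36/25 + 132/25 = 168/25 L
Total volume = 12 + 16 = 28 L
Final concentration = 168/25/28 * 100 = 24.00%

24.00


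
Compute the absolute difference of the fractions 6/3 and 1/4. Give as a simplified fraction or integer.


Simplify: 6/3 = 2 and 1/4 = 1/4
Find common denominator: LCD = 4
Convert: 8/4 and 1/4
Difference = |8 - 1|/4 = 7/4
Simplified = 7/4

7/4


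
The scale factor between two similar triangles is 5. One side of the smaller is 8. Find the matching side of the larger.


Similar triangles have proportional sides
Scale factor = 5
Smaller side = 8
Corresponding larger side = 8 * 5
= 40

40


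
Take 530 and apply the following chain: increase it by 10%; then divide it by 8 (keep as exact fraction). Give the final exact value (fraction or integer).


Start with 530.
Step 1: Increase by 10%: 530 * 110/100 = 583
Step 2: Divide by 8: 583 / 8 = 583/8
Final result = 583/8

583/8


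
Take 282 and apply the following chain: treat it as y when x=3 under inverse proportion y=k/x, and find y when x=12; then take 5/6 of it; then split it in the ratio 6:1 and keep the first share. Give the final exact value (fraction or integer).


Start with 282.
Step 1: Inverse prop: k = (282)*3; new y = k/12 = 282*3/12 = 141/2
Step 2: Take 5/6: 141/2 * 5/6 = 235/4
Step 3: Split 6:1, first share = 235/4 * 6/7 = 705/14
Final result = 705/14

705/14


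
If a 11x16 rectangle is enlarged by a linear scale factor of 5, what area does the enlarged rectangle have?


Original dimensions: 11 x 16
Enlargement factor = 5
New width = 11 * 5 = 55
New height = 16 * 5 = 80
New area = 55 * 80 = 4400

4400


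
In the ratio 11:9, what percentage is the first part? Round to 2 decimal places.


Total parts = 11 + 9 = 20
First part fraction = 11/20
Percentage = (11/20) * 100
= 0.55 * 100
= 55.00%

55.00


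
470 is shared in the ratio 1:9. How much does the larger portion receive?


Total parts = 1 + 9 = 10
Value per part = 470 / 10 = 47
First share = 1 * 47 = 47
Second share = 9 * 47 = 423
Larger share = 423

423


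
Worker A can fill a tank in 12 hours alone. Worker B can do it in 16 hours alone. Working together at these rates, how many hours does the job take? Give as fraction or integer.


Rate of A = 1/12 job per hour
Rate of B = 1/16 job per hour
Combined rate = 1/12 + 1/16
Find common denominator: (16 + 12)/(12*16) = 28/192
Combined rate = 7/48 job per hour
Time together = 1 / (7/48) = 48/7 hours

48/7


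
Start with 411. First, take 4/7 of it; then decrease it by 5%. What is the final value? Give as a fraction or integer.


Start with 411.
Step 1: Take 4/7: 411 * 4/7 = 1644/7
Step 2: Decrease by 5%: 1644/7 * 95/100 = 7809/35
Final result = 7809/35

7809/35


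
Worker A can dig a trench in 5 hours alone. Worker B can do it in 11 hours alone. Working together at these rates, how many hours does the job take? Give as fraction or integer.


Rate of A = 1/5 job per hour
Rate of B = 1/11 job per hour
Combined rate = 1/5 + 1/11
Find common denominator: (11 + 5)/(5*11) = 16/55
Combined rate = 16/55 job per hour
Time together = 1 / (16/55) = 55/16 hours

55/16


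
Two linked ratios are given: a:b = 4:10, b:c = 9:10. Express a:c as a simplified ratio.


Given a:b = 4:10 and b:c = 9:10
Make b consistent. Multiply first ratio by 9: a:b = 36:90
Multiply second ratio by 10: b:c = 90:100
Now b = 90 in both, so a:b:c = 36:90:100
Therefore a:c = 36:100
Simplify by GCD: a:c = 9:25

9:25


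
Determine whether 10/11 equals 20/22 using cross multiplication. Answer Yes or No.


Cross multiply to check 10/11 = 20/22
Left cross product: 10 * 22 = 220
Right cross product: 11 * 20 = 220
220 = 220
Equal, so proportions match => Yes

Yes


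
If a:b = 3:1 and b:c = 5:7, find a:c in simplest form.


Given a:b = 3:1 and b:c = 5:7
Make b consistent. Multiply first ratio by 5: a:b = 15:5
Multiply second ratio by 1: b:c = 5:7
Now b = 5 in both, so a:b:c = 15:5:7
Therefore a:c = 15:7
Simplify by GCD: a:c = 15:7

15:7


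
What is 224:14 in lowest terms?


Find GCD(224, 14)
GCD = 14
Divide both by 14: 224/14 = 16, 14/14 = 1
Simplified ratio = 16:1

16:1


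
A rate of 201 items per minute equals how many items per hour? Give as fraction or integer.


Converting from per minute to per hour
Rate = 201 items per minute
Multiply by 60: 201 * 60
= 12060 items per hour

12060


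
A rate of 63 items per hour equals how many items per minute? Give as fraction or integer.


Converting from per hour to per minute
Rate = 63 items per hour
Divide by 60: 63/60
= 21/20 items per minute

21/20


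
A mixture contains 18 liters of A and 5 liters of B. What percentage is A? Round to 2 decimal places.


Volume of A = 18 L
Volume of B = 5 L
Total volume = 18 + 5 = 23 L
Percentage of A = (18/23) * 100
= 78.26%

78.26


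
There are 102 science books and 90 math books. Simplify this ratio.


Find GCD(102, 90)
GCD = 6
Divide both by 6: 102/6 = 17, 90/6 = 15
Simplified ratio = 17:15

17:15


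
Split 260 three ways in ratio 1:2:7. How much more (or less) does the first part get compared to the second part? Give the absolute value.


Total parts = 1 + 2 + 7 = 10
Value per part = 260 / 10 = 26
Shares: 1*26=26, 2*26=52, 7*26=182
First share = 26, second share = 52
Difference = |26 - 52| = 26

26


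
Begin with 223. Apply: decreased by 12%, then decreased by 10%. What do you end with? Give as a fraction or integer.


Start: 223
Step 1: decrease by 12% => multiply by 88/100
  223 * 88/100 = 4906/25
Step 2: decrease by 10% => multiply by 90/100
  4906/25 * 90/100 = 22077/125
Final value = 22077/125

22077/125


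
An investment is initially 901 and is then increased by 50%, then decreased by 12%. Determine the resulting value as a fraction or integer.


Start: 901
Step 1: increase by 50% => multiply by 150/100
  901 * 150/100 = 2703/2
Step 2: decrease by 12% => multiply by 88/100
  2703/2 * 88/100 = 29733/25
Final value = 29733/25

29733/25


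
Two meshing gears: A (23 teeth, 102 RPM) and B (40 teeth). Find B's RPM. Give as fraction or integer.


Gear ratio: teeth_A * RPM_A = teeth_B * RPM_B
23 * 102 = 40 * RPM_B
2346 = 40 * RPM_B
RPM_B = 2346 / 40
RPM_B = 1173/20

1173/20


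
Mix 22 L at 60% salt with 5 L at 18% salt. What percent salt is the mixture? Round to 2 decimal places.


Solute in mixture 1 = 60% of 22 L = 22*60/100 = 66/5 L
Solute in mixture 2 = 18% of 5 L = 5*18/100 = 9/10 L
Total solute = 66/5 + 9/10 = 141/10 L
Total volume = 22 + 5 = 27 L
Final concentration = 141/10/27 * 100 = 52.22%

52.22


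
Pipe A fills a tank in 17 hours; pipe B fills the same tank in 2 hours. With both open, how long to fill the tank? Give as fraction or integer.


Rate of A = 1/17 job per hour
Rate of B = 1/2 job per hour
Combined rate = 1/17 + 1/2
Find common denominator: (2 + 17)/(17*2) = 19/34
Combined rate = 19/34 job per hour
Time together = 1 / (19/34) = 34/19 hours

34/19


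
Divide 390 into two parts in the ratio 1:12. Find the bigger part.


Total parts = 1 + 12 = 13
Value per part = 390 / 13 = 30
First share = 1 * 30 = 30
Second share = 12 * 30 = 360
Larger share = 360

360


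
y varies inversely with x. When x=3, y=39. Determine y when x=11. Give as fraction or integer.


Inverse proportion: y = k/x
Find k: k = 3 * 39 = 117
Compute y at x=11: y = 117/11
y = 117/11

117/11


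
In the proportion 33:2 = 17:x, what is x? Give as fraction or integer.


Setting up: 33/2 = 17/x
Cross multiply: 33 * x = 2 * 17
33x = 34
x = 34/33
x = 34/33

34/33


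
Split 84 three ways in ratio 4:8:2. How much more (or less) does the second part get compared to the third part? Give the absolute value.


Total parts = 4 + 8 + 2 = 14
Value per part = 84 / 14 = 6
Shares: 4*6=24, 8*6=48, 2*6=12
Second share = 48, third share = 12
Difference = |48 - 12| = 36

36


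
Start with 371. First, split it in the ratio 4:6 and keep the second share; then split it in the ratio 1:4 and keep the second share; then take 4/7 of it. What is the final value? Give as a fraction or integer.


Start with 371.
Step 1: Split 4:6, second share = 371 * 6/10 = 1113/5
Step 2: Split 1:4, second share = 1113/5 * 4/5 = 4452/25
Step 3: Take 4/7: 4452/25 * 4/7 = 2544/25
Final result = 2544/25

2544/25


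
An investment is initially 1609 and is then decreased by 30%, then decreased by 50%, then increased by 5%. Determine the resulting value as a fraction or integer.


Start: 1609
Step 1: decrease by 30% => multiply by 70/100
  1609 * 70/100 = 11263/10
Step 2: decrease by 50% => multiply by 50/100
  11263/10 * 50/100 = 11263/20
Step 3: increase by 5% => multiply by 105/100
  11263/20 * 105/100 = 236523/400
Final value = 236523/400

236523/400


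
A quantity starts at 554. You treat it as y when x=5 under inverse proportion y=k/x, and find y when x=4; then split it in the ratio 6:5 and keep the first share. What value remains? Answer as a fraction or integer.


Start with 554.
Step 1: Inverse prop: k = (554)*5; new y = k/4 = 554*5/4 = 1385/2
Step 2: Split 6:5, first share = 1385/2 * 6/11 = 4155/11
Final result = 4155/11

4155/11


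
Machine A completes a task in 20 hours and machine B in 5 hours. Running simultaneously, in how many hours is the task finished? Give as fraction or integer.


Rate of A = 1/20 job per hour
Rate of B = 1/5 job per hour
Combined rate = 1/20 + 1/5
Find common denominator: (5 + 20)/(20*5) = 25/100
Combined rate = 1/4 job per hour
Time together = 1 / (1/4) = 4 hours

4


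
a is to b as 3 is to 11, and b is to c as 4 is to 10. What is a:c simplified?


Given a:b = 3:11 and b:c = 4:10
Make b consistent. Multiply first ratio by 4: a:b = 12:44
Multiply second ratio by 11: b:c = 44:110
Now b = 44 in both, so a:b:c = 12:44:110
Therefore a:c = 12:110
Simplify by GCD: a:c = 6:55

6:55


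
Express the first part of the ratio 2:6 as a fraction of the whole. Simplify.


Total parts = 2 + 6 = 8
First part fraction = 2/8
Simplify: 2/8 = 1/4

1/4


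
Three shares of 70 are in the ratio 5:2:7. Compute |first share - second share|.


Total parts = 5 + 2 + 7 = 14
Value per part = 70 / 14 = 5
Shares: 5*5=25, 2*5=10, 7*5=35
First share = 25, second share = 10
Difference = |25 - 10| = 15

15


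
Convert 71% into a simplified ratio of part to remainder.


Part = 71%, Remainder = 29%
Ratio = 71:29
GCD(71, 29) = 1
Simplify: 71:29 = 71:29

71:29


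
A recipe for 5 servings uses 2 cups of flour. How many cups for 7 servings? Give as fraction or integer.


Original: 2 cups for 5 servings
Target servings = 7
Scaling factor = 7/5
New amount = 2 * 7/5
= 14/5
= 14/5 cups

14/5


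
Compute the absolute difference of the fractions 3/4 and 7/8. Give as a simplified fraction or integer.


Simplify: 3/4 = 3/4 and 7/8 = 7/8
Find common denominator: LCD = 8
Convert: 6/8 and 7/8
Difference = |6 - 7|/8 = 1/8
Simplified = 1/8

1/8


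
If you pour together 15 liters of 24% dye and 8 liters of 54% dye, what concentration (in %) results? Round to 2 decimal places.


Solute in mixture 1 = 24% of 15 L = 15*24/100 = 18/5 L
Solute in mixture 2 = 54% of 8 L = 8*54/100 = 108/25 L
Total solute = 18/5 + 108/25 = 198/25 L
Total volume = 15 + 8 = 23 L
Final concentration = 198/25/23 * 100 = 34.43%

34.43


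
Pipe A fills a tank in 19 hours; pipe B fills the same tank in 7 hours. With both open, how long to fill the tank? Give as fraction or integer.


Rate of A = 1/19 job per hour
Rate of B = 1/7 job per hour
Combined rate = 1/19 + 1/7
Find common denominator: (7 + 19)/(19*7) = 26/133
Combined rate = 26/133 job per hour
Time together = 1 / (26/133) = 133/26 hours

133/26


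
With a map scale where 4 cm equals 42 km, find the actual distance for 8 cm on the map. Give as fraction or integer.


Map scale: 4 cm = 42 km
Measured distance on map = 8 cm
Set up proportion: 8 * 42 / 4
= 336 / 4
= 84 km

84


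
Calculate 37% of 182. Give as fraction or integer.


Compute 37% of 182
Convert percentage: 37% = 37/100
Multiply: 182 * 37/100
= 6734/100
= 3367/50

3367/50


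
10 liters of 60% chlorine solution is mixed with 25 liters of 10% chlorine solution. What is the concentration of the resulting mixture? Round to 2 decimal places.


Solute in mixture 1 = 60% of 10 L = 10*60/100 = 6 L
Solute in mixture 2 = 10% of 25 L = 25*10/100 = 5/2 L
Total solute = 6 + 5/2 = 17/2 L
Total volume = 10 + 25 = 35 L
Final concentration = 17/2/35 * 100 = 24.29%

24.29


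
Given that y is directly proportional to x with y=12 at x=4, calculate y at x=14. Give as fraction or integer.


Direct proportion: y = kx
Find k: k = 12/4 = 3
Compute y at x=14: y = 3 * 14
y = 42

42


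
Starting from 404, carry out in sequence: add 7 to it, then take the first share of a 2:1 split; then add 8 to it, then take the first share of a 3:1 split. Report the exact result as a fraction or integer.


Start with 404.
Step 1: Add 7: 404+7=411; split 2:1 first = 411*2/3 = 274
Step 2: Add 8: 274+8=282; split 3:1 first = 282*3/4 = 423/2
Final result = 423/2

423/2


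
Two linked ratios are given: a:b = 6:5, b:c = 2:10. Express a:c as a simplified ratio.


Given a:b = 6:5 and b:c = 2:10
Make b consistent. Multiply first ratio by 2: a:b = 12:10
Multiply second ratio by 5: b:c = 10:50
Now b = 10 in both, so a:b:c = 12:10:50
Therefore a:c = 12:50
Simplify by GCD: a:c = 6:25

6:25


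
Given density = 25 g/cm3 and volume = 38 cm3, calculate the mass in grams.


Using mass = density * volume
Density = 25 g/cm3
Volume = 38 cm3
Mass = 25 * 38
= 950 g

950


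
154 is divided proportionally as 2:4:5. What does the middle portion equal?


Ratio = 2:4:5
Total parts = 2 + 4 + 5 = 11
Value per part = 154 / 11 = 14
First share = 2 * 14 = 28
Middle share = 4 * 14 = 56
Third share = 5 * 14 = 70

56


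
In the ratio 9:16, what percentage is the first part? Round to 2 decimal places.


Total parts = 9 + 16 = 25
First part fraction = 9/25
Percentage = (9/25) * 100
= 0.36 * 100
= 36.00%

36.00


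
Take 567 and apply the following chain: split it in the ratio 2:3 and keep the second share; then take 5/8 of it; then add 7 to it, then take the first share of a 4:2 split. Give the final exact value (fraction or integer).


Start with 567.
Step 1: Split 2:3, second share = 567 * 3/5 = 1701/5
Step 2: Take 5/8: 1701/5 * 5/8 = 1701/8
Step 3: Add 7: 1701/8+7=1757/8; split 4:2 first = 1757/8*4/6 = 1757/12
Final result = 1757/12

1757/12


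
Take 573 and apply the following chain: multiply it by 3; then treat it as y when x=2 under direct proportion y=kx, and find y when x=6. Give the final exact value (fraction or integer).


Start with 573.
Step 1: Multiply by 3: 573 * 3 = 1719
Step 2: Direct prop: k = (1719)/2; new y = k*6 = 1719*6/2 = 5157
Final result = 5157

5157


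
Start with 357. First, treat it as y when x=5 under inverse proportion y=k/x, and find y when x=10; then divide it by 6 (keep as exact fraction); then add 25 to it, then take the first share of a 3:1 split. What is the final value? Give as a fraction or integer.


Start with 357.
Step 1: Inverse prop: k = (357)*5; new y = k/10 = 357*5/10 = 357/2
Step 2: Divide by 6: 357/2 / 6 = 119/4
Step 3: Add 25: 119/4+25=219/4; split 3:1 first = 219/4*3/4 = 657/16
Final result = 657/16

657/16


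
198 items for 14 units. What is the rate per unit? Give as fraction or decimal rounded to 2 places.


Total items = 198
Number of units = 14
Unit rate = 198 / 14
= 14.14 items per unit

14.14


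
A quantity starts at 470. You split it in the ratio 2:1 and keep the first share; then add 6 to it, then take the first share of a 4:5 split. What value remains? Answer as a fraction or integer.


Start with 470.
Step 1: Split 2:1, first share = 470 * 2/3 = 940/3
Step 2: Add 6: 940/3+6=958/3; split 4:5 first = 958/3*4/9 = 3832/27
Final result = 3832/27

3832/27


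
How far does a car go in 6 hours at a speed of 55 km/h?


Using distance = speed * time
Speed = 55 km/h
Time = 6 hours
Distance = 55 * 6
= 330 km

330


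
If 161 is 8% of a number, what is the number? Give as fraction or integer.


Given: 161 is 8% of the whole
Set up: 161 = 8/100 * whole
whole = 161 * 100 / 8
whole = 16100 / 8
whole = 4025/2

4025/2


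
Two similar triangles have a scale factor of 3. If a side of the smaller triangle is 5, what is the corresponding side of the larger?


Similar triangles have proportional sides
Scale factor = 3
Smaller side = 5
Corresponding larger side = 5 * 3
= 15

15


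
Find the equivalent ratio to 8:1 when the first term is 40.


Original ratio: 8:1
First term target: 40
Scale factor = 40 / 8 = 5
Multiply second term: 1 * 5 = 5
Equivalent ratio = 40:5

40:5


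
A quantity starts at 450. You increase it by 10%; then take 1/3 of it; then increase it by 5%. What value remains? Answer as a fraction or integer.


Start with 450.
Step 1: Increase by 10%: 450 * 110/100 = 495
Step 2: Take 1/3: 495 * 1/3 = 165
Step 3: Increase by 5%: 165 * 105/100 = 693/4
Final result = 693/4

693/4


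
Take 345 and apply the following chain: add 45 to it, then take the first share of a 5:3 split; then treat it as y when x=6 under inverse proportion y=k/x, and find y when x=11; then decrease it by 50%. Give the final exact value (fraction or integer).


Start with 345.
Step 1: Add 45: 345+45=390; split 5:3 first = 390*5/8 = 975/4
Step 2: Inverse prop: k = (975/4)*6; new y = k/11 = 975/4*6/11 = 2925/22
Step 3: Decrease by 50%: 2925/22 * 50/100 = 2925/44
Final result = 2925/44

2925/44


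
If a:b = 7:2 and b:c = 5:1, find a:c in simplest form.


Given a:b = 7:2 and b:c = 5:1
Make b consistent. Multiply first ratio by 5: a:b = 35:10
Multiply second ratio by 2: b:c = 10:2
Now b = 10 in both, so a:b:c = 35:10:2
Therefore a:c = 35:2
Simplify by GCD: a:c = 35:2

35:2


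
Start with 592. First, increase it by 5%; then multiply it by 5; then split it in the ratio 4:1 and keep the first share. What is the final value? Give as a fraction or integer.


Start with 592.
Step 1: Increase by 5%: 592 * 105/100 = 3108/5
Step 2: Multiply by 5: 3108/5 * 5 = 3108
Step 3: Split 4:1, first share = 3108 * 4/5 = 12432/5
Final result = 12432/5

12432/5


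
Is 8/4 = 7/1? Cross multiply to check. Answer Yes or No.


Cross multiply to check 8/4 = 7/1
Left cross product: 8 * 1 = 8
Right cross product: 4 * 7 = 28
8 != 28
Not equal, so proportions differ => No

No


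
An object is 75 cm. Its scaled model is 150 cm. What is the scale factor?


Original length = 75 cm
Scaled length = 150 cm
Scale factor = 150 / 75
= 2

2


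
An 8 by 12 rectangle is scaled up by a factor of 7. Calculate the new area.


Original dimensions: 8 x 12
Enlargement factor = 7
New width = 8 * 7 = 56
New height = 12 * 7 = 84
New area = 56 * 84 = 4704

4704


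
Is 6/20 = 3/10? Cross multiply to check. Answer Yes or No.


Cross multiply to check 6/20 = 3/10
Left cross product: 6 * 10 = 60
Right cross product: 20 * 3 = 60
60 = 60
Equal, so proportions match => Yes

Yes


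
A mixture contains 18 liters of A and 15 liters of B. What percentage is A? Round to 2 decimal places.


Volume of A = 18 L
Volume of B = 15 L
Total volume = 18 + 15 = 33 L
Percentage of A = (18/33) * 100
= 54.55%

54.55


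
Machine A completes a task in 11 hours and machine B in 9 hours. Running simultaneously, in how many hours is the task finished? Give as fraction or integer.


Rate of A = 1/11 job per hour
Rate of B = 1/9 job per hour
Combined rate = 1/11 + 1/9
Find common denominator: (9 + 11)/(11*9) = 20/99
Combined rate = 20/99 job per hour
Time together = 1 / (20/99) = 99/20 hours

99/20


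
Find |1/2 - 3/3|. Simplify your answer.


Simplify: 1/2 = 1/2 and 3/3 = 1
Find common denominator: LCD = 2
Convert: 1/2 and 2/2
Difference = |1 - 2|/2 = 1/2
Simplified = 1/2

1/2


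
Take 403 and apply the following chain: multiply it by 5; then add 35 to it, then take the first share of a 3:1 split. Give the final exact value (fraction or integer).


Start with 403.
Step 1: Multiply by 5: 403 * 5 = 2015
Step 2: Add 35: 2015+35=2050; split 3:1 first = 2050*3/4 = 3075/2
Final result = 3075/2

3075/2


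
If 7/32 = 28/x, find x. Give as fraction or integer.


Setting up: 7/32 = 28/x
Cross multiply: 7 * x = 32 * 28
7x = 896
x = 896/7
x = 128

128


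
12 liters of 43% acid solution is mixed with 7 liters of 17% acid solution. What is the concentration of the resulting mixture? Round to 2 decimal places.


Solute in mixture 1 = 43% of 12 L = 12*43/100 = 129/25 L
Solute in mixture 2 = 17% of 7 L = 7*17/100 = 119/100 L
Total solute = 129/25 + 119/100 = 127/20 L
Total volume = 12 + 7 = 19 L
Final concentration = 127/20/19 * 100 = 33.42%

33.42


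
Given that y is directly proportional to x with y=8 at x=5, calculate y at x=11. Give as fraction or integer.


Direct proportion: y = kx
Find k: k = 8/5 = 8/5
Compute y at x=11: y = 8/5 * 11
y = 88/5

88/5


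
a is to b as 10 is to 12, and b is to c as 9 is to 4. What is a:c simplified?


Given a:b = 10:12 and b:c = 9:4
Make b consistent. Multiply first ratio by 9: a:b = 90:108
Multiply second ratio by 12: b:c = 108:48
Now b = 108 in both, so a:b:c = 90:108:48
Therefore a:c = 90:48
Simplify by GCD: a:c = 15:8

15:8


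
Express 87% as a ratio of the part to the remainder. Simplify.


Part = 87%, Remainder = 13%
Ratio = 87:13
GCD(87, 13) = 1
Simplify: 87:13 = 87:13

87:13


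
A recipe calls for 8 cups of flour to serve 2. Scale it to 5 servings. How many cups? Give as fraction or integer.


Original: 8 cups for 2 servings
Target servings = 5
Scaling factor = 5/2
New amount = 8 * 5/2
= 40/2
= 20 cups

20


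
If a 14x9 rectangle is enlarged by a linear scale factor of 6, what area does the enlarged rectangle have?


Original dimensions: 14 x 9
Enlargement factor = 6
New width = 14 * 6 = 84
New height = 9 * 6 = 54
New area = 84 * 54 = 4536

4536


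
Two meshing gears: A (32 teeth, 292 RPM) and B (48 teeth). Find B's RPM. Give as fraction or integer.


Gear ratio: teeth_A * RPM_A = teeth_B * RPM_B
32 * 292 = 48 * RPM_B
9344 = 48 * RPM_B
RPM_B = 9344 / 48
RPM_B = 584/3

584/3


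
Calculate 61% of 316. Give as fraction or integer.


Compute 61% of 316
Convert percentage: 61% = 61/100
Multiply: 316 * 61/100
= 19276/100
= 4819/25

4819/25


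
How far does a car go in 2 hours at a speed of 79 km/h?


Using distance = speed * time
Speed = 79 km/h
Time = 2 hours
Distance = 79 * 2
= 158 km

158


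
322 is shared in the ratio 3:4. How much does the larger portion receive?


Total parts = 3 + 4 = 7
Value per part = 322 / 7 = 46
First share = 3 * 46 = 138
Second share = 4 * 46 = 184
Larger share = 184

184


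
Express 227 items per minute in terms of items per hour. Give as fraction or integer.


Converting from per minute to per hour
Rate = 227 items per minute
Multiply by 60: 227 * 60
= 13620 items per hour

13620


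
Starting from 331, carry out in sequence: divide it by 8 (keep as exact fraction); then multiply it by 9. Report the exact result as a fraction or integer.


Start with 331.
Step 1: Divide by 8: 331 / 8 = 331/8
Step 2: Multiply by 9: 331/8 * 9 = 2979/8
Final result = 2979/8

2979/8


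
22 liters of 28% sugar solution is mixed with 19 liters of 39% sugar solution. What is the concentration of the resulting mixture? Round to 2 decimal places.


Solute in mixture 1 = 28% of 22 L = 22*28/100 = 154/25 L
Solute in mixture 2 = 39% of 19 L = 19*39/100 = 741/100 L
Total solute = 154/25 + 741/100 = 1357/100 L
Total volume = 22 + 19 = 41 L
Final concentration = 1357/100/41 * 100 = 33.10%

33.10


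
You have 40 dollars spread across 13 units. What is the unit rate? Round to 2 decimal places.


Total dollars = 40
Number of units = 13
Unit rate = 40 / 13
= 3.08 dollars per unit

3.08


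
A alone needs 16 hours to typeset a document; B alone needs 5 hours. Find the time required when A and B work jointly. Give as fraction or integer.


Rate of A = 1/16 job per hour
Rate of B = 1/5 job per hour
Combined rate = 1/16 + 1/5
Find common denominator: (5 + 16)/(16*5) = 21/80
Combined rate = 21/80 job per hour
Time together = 1 / (21/80) = 80/21 hours

80/21


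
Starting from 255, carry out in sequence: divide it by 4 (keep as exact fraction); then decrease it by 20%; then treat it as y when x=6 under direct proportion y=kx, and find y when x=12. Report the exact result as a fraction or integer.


Start with 255.
Step 1: Divide by 4: 255 / 4 = 255/4
Step 2: Decrease by 20%: 255/4 * 80/100 = 51
Step 3: Direct prop: k = (51)/6; new y = k*12 = 51*12/6 = 102
Final result = 102

102


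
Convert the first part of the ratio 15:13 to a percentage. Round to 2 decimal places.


Total parts = 15 + 13 = 28
First part fraction = 15/28
Percentage = (15/28) * 100
= 0.535714 * 100
= 53.57%

53.57


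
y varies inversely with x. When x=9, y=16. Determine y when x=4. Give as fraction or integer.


Inverse proportion: y = k/x
Find k: k = 9 * 16 = 144
Compute y at x=4: y = 144/4
y = 36

36


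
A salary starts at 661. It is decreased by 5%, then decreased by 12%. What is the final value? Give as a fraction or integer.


Start: 661
Step 1: decrease by 5% => multiply by 95/100
  661 * 95/100 = 12559/20
Step 2: decrease by 12% => multiply by 88/100
  12559/20 * 88/100 = 138149/250
Final value = 138149/250

138149/250


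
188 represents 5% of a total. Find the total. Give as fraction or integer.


Given: 188 is 5% of the whole
Set up: 188 = 5/100 * whole
whole = 188 * 100 / 5
whole = 18800 / 5
whole = 3760

3760
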